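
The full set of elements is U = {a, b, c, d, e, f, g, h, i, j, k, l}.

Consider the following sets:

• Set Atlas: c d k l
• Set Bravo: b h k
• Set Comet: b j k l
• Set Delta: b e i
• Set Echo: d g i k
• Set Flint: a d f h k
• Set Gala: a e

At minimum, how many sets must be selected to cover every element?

5

Atlas, Comet, Delta, Echo, and Flint cover everything between them: the union {a, b, c, d, e, f, g, h, i, j, k, l} is all of U.
No 4 of the 7 sets cover everything (all 35 combinations miss at least one element), so 5 is optimal.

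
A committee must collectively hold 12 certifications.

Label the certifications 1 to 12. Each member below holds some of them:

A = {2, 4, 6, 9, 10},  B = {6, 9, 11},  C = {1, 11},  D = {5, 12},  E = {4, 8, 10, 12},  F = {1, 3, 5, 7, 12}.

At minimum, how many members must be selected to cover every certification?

Take {A, B, E, F}. Their union is {1, 2, 3, 4, 5, 6, 7, 8, 9, 10, 11, 12}, which is all 12 certifications.
No 3 of the 6 members cover everything (all 20 combinations miss at least one certification), so 4 is optimal.

4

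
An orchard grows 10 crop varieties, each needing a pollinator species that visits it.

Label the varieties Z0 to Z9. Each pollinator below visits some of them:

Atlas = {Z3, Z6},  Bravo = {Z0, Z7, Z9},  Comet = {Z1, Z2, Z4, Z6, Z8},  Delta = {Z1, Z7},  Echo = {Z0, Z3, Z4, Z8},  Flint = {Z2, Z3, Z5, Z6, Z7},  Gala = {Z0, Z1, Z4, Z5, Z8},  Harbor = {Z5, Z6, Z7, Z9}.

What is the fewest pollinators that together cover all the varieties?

Bravo and Comet and Flint together: Bravo ∪ Comet ∪ Flint = {Z0, Z1, Z2, Z3, Z4, Z5, Z6, Z7, Z8, Z9} — every variety is covered.
No 2 of the 8 pollinators cover everything (all 28 combinations miss at least one variety), so 3 is optimal.

3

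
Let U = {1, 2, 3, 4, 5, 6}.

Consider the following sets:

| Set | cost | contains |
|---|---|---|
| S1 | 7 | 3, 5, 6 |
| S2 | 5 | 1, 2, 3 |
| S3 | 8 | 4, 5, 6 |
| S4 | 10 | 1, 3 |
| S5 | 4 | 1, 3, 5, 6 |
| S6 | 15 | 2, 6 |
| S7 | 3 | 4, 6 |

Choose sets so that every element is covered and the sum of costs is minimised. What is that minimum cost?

12

S2, S5, S7 together cover every element (S2 ∪ S5 ∪ S7 = {1, 2, 3, 4, 5, 6}); total cost 5 + 4 + 3 = 12.
No covering selection has total cost below 12.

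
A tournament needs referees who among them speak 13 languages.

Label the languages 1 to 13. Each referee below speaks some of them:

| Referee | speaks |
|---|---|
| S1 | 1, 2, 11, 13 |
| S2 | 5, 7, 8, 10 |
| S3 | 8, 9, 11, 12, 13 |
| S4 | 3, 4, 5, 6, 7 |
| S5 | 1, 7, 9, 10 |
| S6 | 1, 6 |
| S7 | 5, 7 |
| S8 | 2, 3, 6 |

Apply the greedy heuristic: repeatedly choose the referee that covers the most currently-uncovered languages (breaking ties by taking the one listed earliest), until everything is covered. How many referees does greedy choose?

4

Greedy: pick S3 (covers 5 new) → pick S4 (covers 5 new) → pick S1 (covers 2 new) → pick S2 (covers 1 new). Total picks: 4.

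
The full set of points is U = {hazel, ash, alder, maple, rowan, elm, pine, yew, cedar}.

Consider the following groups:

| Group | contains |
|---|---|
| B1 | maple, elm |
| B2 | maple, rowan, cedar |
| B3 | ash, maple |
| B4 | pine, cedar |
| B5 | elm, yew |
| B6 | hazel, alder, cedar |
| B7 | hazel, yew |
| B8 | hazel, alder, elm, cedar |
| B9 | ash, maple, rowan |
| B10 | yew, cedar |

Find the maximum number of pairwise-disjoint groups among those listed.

B5, B6, B9 are pairwise disjoint (B5={elm,yew}; B6={hazel,alder,cedar}; B9={ash,maple,rowan}).
Every remaining group overlaps one of these, and no 4 of the listed groups are pairwise disjoint, so 3 is the maximum.

3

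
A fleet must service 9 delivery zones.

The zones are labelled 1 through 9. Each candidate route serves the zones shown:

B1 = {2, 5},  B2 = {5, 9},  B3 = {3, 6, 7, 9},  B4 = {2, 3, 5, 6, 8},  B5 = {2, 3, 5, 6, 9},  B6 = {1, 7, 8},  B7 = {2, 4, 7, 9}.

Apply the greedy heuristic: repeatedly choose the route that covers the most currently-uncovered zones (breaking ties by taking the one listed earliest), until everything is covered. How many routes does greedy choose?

3

Greedy: pick B4 (covers 5 new) → pick B7 (covers 3 new) → pick B6 (covers 1 new). Total picks: 3.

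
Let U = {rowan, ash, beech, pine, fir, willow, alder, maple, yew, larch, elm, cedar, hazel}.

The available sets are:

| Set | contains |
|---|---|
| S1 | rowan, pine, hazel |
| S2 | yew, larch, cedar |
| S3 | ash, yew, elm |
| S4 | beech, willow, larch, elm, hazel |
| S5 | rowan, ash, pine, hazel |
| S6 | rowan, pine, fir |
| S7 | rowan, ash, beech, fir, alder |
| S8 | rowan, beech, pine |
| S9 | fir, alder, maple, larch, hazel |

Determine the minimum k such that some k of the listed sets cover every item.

S2 and S4 and S5 and S9 together: S2 ∪ S4 ∪ S5 ∪ S9 = {rowan, ash, beech, pine, fir, willow, alder, maple, yew, larch, elm, cedar, hazel} — every item is covered.
Only S9 contains maple, so S9 is forced; the remaining 8 items need at least 3 more sets (each remaining set adds at most 3) — so at least 4 sets are needed, and 4 is optimal.

4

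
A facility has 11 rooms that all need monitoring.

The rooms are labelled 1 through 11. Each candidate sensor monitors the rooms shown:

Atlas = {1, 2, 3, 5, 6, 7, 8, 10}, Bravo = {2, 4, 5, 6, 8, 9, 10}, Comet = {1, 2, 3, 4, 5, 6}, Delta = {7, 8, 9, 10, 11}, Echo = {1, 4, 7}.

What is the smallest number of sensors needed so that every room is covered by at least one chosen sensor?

2

Take {Comet, Delta}. Their union is {1, 2, 3, 4, 5, 6, 7, 8, 9, 10, 11}, which is all 11 rooms.
No single sensor has all 11 rooms (the largest, Atlas, has 8), so 2 is optimal.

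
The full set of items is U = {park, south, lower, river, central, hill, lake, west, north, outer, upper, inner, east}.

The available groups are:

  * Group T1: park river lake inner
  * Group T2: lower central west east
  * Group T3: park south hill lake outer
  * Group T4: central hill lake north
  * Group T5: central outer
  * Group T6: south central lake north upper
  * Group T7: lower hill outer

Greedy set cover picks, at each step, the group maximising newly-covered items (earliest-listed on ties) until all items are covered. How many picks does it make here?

4

Greedy: pick T3 (covers 5 new) → pick T2 (covers 4 new) → pick T1 (covers 2 new) → pick T6 (covers 2 new). Total picks: 4.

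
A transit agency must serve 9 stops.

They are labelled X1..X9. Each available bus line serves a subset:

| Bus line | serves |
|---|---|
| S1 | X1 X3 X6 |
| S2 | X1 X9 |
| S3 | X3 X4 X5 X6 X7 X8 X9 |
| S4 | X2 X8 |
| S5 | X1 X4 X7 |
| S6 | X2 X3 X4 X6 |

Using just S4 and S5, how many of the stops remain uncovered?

4

Union of S4, S5 = {X1, X2, X4, X7, X8}.
Not covered: X3, X5, X6, X9 — 4 stops.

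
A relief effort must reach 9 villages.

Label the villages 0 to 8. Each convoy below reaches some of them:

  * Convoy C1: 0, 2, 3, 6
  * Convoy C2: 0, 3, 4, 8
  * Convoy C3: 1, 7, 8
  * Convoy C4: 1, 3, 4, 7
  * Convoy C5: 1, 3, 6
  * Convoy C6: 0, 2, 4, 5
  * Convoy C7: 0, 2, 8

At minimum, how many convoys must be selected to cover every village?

Take {C3, C5, C6}. Their union is {0, 1, 2, 3, 4, 5, 6, 7, 8}, which is all 9 villages.
Each convoy has at most 4 villages, and 2·4 = 8 < 9 — so at least 3 convoys are needed, and 3 is optimal.

3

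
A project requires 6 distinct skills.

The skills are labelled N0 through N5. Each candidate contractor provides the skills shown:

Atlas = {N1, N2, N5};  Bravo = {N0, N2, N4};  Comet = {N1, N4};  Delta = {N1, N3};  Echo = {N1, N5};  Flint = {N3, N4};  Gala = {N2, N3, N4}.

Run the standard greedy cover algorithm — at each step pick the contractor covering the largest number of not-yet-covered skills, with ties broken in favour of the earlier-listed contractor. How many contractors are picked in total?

3

Greedy: pick Atlas (covers 3 new) → pick Bravo (covers 2 new) → pick Delta (covers 1 new). Total picks: 3.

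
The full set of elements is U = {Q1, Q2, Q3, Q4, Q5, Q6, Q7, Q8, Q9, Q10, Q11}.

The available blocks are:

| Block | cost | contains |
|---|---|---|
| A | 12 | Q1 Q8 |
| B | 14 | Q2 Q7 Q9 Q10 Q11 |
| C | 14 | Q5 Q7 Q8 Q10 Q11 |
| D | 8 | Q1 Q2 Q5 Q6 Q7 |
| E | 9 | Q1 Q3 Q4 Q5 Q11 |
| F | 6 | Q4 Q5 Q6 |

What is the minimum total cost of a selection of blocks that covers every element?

41

A, B, E, F together cover every element (A ∪ B ∪ E ∪ F = {Q1, Q2, Q3, Q4, Q5, Q6, Q7, Q8, Q9, Q10, Q11}); total cost 12 + 14 + 9 + 6 = 41.
The greedy pick D, E, B, A costs 43; no covering selection beats 41.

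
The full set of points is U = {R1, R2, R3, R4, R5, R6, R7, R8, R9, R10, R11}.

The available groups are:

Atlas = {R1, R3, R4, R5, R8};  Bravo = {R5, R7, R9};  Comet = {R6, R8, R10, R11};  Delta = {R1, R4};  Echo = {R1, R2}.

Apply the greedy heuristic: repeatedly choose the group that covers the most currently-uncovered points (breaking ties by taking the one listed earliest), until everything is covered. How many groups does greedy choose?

Greedy: pick Atlas (covers 5 new) → pick Comet (covers 3 new) → pick Bravo (covers 2 new) → pick Echo (covers 1 new). Total picks: 4.

4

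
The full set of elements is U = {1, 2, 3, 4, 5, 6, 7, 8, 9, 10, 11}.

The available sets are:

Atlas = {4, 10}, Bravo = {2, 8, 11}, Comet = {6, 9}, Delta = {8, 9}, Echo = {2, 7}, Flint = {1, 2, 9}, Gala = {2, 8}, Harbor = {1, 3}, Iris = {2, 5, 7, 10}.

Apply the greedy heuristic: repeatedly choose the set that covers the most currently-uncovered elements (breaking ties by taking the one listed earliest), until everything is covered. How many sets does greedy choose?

5

Greedy: pick Iris (covers 4 new) → pick Bravo (covers 2 new) → pick Comet (covers 2 new) → pick Harbor (covers 2 new) → pick Atlas (covers 1 new). Total picks: 5.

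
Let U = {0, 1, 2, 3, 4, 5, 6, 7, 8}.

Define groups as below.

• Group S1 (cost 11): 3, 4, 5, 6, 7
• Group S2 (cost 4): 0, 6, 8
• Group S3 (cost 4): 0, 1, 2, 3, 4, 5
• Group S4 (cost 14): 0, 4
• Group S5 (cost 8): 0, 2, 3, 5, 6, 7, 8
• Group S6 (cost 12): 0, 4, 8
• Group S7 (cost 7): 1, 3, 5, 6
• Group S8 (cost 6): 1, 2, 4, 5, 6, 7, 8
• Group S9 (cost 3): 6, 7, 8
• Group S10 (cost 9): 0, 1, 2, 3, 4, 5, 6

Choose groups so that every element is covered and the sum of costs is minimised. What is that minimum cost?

7

S3, S9 together cover every element (S3 ∪ S9 = {0, 1, 2, 3, 4, 5, 6, 7, 8}); total cost 4 + 3 = 7.
No covering selection has total cost below 7.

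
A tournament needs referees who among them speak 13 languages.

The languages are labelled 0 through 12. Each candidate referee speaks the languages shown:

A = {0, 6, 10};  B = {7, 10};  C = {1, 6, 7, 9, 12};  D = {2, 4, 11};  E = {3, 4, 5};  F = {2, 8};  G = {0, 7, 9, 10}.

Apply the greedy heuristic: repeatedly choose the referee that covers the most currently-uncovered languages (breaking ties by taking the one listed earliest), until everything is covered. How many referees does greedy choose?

Greedy: pick C (covers 5 new) → pick D (covers 3 new) → pick A (covers 2 new) → pick E (covers 2 new) → pick F (covers 1 new). Total picks: 5.

5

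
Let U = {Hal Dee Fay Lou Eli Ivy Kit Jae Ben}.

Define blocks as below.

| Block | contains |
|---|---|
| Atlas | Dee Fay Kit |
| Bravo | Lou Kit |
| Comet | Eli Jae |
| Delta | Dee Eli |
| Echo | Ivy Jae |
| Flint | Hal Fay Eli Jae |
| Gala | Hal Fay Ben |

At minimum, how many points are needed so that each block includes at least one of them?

4

H = {Hal, Eli, Ivy, Kit} meets every block (each contains at least one member of H), and |H| = 4.
The blocks Bravo, Delta, Echo, Gala are pairwise disjoint, so any hitting set needs a separate point for each — at least 4. Hence 4 is optimal.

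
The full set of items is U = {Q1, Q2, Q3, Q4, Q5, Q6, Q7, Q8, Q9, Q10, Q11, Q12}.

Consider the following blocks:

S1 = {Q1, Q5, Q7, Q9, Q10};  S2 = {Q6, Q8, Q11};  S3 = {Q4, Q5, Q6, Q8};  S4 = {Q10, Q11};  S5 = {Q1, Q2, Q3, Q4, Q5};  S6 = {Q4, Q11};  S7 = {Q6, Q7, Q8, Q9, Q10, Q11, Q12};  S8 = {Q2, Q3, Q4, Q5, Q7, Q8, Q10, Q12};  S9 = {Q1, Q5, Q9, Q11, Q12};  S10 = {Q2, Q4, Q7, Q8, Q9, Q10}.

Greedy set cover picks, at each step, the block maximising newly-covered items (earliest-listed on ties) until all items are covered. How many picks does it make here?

Greedy: pick S8 (covers 8 new) → pick S7 (covers 3 new) → pick S1 (covers 1 new). Total picks: 3.
(The true minimum cover uses only 2 blocks, so greedy is not optimal here.)

3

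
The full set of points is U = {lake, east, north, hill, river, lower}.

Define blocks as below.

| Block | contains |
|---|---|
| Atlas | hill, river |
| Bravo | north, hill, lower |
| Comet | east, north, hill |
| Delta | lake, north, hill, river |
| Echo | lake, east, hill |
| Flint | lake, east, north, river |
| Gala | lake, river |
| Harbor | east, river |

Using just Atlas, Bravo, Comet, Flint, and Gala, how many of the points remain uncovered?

Union of Atlas, Bravo, Comet, Flint, Gala = {lake, east, north, hill, river, lower} — that's every point, so 0 are uncovered.

0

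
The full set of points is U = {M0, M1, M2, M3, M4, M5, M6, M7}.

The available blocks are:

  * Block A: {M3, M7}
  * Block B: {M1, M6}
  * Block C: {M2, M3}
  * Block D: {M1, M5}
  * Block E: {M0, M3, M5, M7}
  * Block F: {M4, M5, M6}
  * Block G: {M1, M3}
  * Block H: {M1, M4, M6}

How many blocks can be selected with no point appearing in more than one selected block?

A, H are pairwise disjoint (A={M3,M7}; H={M1,M4,M6}).
Every remaining block overlaps one of these, and no 3 of the listed blocks are pairwise disjoint, so 2 is the maximum.

2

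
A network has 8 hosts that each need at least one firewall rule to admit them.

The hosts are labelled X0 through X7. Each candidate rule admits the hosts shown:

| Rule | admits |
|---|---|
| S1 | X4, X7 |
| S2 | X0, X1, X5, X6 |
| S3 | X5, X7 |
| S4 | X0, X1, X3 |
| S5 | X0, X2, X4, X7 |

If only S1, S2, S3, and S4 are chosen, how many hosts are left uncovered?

Union of S1, S2, S3, S4 = {X0, X1, X3, X4, X5, X6, X7}.
Not covered: X2 — 1 host.

1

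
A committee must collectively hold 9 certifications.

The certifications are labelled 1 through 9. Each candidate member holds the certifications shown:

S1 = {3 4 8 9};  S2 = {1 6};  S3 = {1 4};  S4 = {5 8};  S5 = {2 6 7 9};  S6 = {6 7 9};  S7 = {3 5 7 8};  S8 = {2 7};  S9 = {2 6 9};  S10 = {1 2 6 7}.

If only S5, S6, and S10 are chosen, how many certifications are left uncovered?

Union of S5, S6, S10 = {1, 2, 6, 7, 9}.
Not covered: 3, 4, 5, 8 — 4 certifications.

4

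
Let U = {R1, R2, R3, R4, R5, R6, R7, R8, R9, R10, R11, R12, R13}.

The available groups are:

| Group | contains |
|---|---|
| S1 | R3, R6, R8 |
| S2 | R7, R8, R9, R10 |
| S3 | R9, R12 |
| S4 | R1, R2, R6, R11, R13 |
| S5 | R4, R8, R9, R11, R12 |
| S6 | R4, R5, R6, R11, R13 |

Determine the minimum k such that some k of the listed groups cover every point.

5

Take {S1, S2, S4, S5, S6}. Their union is {R1, R2, R3, R4, R5, R6, R7, R8, R9, R10, R11, R12, R13}, which is all 13 points.
No 4 of the 6 groups cover everything (all 15 combinations miss at least one point), so 5 is optimal.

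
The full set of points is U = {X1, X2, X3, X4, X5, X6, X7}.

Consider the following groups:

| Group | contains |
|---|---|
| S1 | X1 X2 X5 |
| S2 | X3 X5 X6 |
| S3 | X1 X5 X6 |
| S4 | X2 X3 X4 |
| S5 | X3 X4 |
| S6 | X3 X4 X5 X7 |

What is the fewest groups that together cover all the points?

S1, S3, and S6 cover everything between them: the union {X1, X2, X3, X4, X5, X6, X7} is all of U.
Only S6 contains X7, so S6 is forced; the remaining 3 points need at least 2 more groups (each remaining group adds at most 2) — so at least 3 groups are needed, and 3 is optimal.

3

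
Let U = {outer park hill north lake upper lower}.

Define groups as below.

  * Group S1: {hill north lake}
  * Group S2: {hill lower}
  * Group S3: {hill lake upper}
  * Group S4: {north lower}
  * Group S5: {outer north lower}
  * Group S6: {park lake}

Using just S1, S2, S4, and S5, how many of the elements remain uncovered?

2

Union of S1, S2, S4, S5 = {outer, hill, north, lake, lower}.
Not covered: park, upper — 2 elements.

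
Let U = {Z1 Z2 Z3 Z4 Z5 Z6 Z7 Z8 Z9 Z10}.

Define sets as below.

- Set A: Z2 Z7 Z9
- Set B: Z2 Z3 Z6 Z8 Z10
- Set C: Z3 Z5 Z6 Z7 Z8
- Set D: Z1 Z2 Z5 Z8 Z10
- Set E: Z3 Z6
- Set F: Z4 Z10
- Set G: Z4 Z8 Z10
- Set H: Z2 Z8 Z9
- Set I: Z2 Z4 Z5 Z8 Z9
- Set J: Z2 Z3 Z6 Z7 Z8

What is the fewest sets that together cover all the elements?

C and D and I together: C ∪ D ∪ I = {Z1, Z2, Z3, Z4, Z5, Z6, Z7, Z8, Z9, Z10} — every element is covered.
Only D contains Z1, so D is forced; the remaining 5 elements need at least 2 more sets (each remaining set adds at most 3) — so at least 3 sets are needed, and 3 is optimal.

3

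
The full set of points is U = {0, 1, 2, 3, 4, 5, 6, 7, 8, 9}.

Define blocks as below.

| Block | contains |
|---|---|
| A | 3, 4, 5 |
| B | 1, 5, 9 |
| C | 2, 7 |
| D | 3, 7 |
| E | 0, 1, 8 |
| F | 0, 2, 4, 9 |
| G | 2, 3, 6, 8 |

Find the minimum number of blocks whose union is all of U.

B, D, F, and G cover everything between them: the union {0, 1, 2, 3, 4, 5, 6, 7, 8, 9} is all of U.
No 3 of the 7 blocks cover everything (all 35 combinations miss at least one point), so 4 is optimal.

4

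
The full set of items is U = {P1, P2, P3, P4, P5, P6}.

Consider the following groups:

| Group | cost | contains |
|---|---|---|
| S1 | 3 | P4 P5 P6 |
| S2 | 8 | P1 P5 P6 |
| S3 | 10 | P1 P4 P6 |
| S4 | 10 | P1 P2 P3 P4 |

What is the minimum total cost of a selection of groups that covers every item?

S1, S4 together cover every item (S1 ∪ S4 = {P1, P2, P3, P4, P5, P6}); total cost 3 + 10 = 13.
No covering selection has total cost below 13.

13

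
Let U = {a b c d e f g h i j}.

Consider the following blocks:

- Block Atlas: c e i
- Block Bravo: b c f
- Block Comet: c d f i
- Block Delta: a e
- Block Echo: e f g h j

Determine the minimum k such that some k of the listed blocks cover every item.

4

Bravo, Comet, Delta, and Echo cover everything between them: the union {a, b, c, d, e, f, g, h, i, j} is all of U.
No 3 of the 5 blocks cover everything (all 10 combinations miss at least one item), so 4 is optimal.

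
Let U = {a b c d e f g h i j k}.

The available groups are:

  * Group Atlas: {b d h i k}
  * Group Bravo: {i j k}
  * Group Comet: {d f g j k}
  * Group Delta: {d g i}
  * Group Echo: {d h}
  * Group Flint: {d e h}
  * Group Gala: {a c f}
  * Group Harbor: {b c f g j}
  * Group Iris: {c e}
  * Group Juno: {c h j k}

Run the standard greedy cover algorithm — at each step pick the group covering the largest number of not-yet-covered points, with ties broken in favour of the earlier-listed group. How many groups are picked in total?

4

Greedy: pick Atlas (covers 5 new) → pick Harbor (covers 4 new) → pick Flint (covers 1 new) → pick Gala (covers 1 new). Total picks: 4.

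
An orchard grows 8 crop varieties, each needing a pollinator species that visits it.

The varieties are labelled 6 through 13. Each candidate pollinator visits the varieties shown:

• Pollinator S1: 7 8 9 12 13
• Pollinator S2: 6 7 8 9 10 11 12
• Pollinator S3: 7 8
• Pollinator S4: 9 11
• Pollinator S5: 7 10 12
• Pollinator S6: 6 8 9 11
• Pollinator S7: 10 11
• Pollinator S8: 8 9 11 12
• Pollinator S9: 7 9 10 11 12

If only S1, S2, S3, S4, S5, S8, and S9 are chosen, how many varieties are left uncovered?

Union of S1, S2, S3, S4, S5, S8, S9 = {6, 7, 8, 9, 10, 11, 12, 13} — that's every variety, so 0 are uncovered.

0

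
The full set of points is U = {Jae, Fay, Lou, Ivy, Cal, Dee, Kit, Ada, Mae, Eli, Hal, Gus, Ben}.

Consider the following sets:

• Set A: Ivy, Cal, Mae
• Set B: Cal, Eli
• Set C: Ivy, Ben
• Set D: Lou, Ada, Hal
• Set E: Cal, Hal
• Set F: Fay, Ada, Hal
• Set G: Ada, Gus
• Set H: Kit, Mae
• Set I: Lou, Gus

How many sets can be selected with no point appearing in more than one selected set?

B, C, F, H, I are pairwise disjoint (B={Cal,Eli}; C={Ivy,Ben}; F={Fay,Ada,Hal}; H={Kit,Mae}; I={Lou,Gus}).
Every remaining set overlaps one of these, and no 6 of the listed sets are pairwise disjoint, so 5 is the maximum.

5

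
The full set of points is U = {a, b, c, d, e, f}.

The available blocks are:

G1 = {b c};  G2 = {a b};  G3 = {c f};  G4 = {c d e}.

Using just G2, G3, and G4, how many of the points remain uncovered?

Union of G2, G3, G4 = {a, b, c, d, e, f} — that's every point, so 0 are uncovered.

0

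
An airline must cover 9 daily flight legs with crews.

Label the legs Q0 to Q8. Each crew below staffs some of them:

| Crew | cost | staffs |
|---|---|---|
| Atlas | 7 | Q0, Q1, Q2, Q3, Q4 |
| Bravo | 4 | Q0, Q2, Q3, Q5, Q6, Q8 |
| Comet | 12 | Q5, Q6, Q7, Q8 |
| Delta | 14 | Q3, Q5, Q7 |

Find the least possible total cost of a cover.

Atlas, Comet together cover every leg (Atlas ∪ Comet = {Q0, Q1, Q2, Q3, Q4, Q5, Q6, Q7, Q8}); total cost 7 + 12 = 19.
The greedy pick Bravo, Atlas, Comet costs 23; no covering selection beats 19.

19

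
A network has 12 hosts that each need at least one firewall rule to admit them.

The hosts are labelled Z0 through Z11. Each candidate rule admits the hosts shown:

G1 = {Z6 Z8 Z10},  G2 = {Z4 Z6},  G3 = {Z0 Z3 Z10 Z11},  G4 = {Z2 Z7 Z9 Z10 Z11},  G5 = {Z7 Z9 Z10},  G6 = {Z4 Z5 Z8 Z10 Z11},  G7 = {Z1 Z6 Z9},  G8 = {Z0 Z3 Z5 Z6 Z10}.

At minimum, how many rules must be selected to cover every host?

G4 and G6 and G7 and G8 together: G4 ∪ G6 ∪ G7 ∪ G8 = {Z0, Z1, Z2, Z3, Z4, Z5, Z6, Z7, Z8, Z9, Z10, Z11} — every host is covered.
No 3 of the 8 rules cover everything (all 56 combinations miss at least one host), so 4 is optimal.

4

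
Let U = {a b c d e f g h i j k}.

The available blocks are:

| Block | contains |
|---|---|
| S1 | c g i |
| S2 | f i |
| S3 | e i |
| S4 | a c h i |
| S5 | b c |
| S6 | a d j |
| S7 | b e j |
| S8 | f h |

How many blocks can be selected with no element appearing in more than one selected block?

S3, S5, S6, S8 are pairwise disjoint (S3={e,i}; S5={b,c}; S6={a,d,j}; S8={f,h}).
Every remaining block overlaps one of these, and no 5 of the listed blocks are pairwise disjoint, so 4 is the maximum.

4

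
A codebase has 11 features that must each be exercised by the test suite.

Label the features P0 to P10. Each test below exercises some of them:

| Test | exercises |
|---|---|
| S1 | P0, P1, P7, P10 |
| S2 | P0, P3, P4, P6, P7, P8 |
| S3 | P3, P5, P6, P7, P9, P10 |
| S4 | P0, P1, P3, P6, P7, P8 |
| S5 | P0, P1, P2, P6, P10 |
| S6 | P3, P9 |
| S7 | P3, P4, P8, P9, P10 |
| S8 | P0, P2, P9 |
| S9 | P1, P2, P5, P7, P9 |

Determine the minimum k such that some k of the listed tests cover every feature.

Take {S2, S7, S9}. Their union is {P0, P1, P2, P3, P4, P5, P6, P7, P8, P9, P10}, which is all 11 features.
No 2 of the 9 tests cover everything (all 36 combinations miss at least one feature), so 3 is optimal.

3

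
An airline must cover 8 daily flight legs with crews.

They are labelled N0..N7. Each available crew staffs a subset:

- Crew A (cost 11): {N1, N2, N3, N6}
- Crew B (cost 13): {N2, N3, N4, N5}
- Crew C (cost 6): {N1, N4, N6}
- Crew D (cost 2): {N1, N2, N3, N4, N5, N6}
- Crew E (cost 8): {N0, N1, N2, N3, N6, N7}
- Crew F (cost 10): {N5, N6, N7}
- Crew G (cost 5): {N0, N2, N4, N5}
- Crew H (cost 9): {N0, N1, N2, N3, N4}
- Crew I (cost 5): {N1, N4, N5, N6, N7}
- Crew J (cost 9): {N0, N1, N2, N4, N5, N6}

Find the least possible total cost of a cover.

10

D, E together cover every leg (D ∪ E = {N0, N1, N2, N3, N4, N5, N6, N7}); total cost 2 + 8 = 10.
No covering selection has total cost below 10.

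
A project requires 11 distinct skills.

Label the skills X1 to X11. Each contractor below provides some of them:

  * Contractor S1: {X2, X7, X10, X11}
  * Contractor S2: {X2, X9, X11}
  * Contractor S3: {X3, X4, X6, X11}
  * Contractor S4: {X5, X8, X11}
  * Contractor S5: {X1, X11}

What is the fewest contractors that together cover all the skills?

Take {S1, S2, S3, S4, S5}. Their union is {X1, X2, X3, X4, X5, X6, X7, X8, X9, X10, X11}, which is all 11 skills.
No 4 of the 5 contractors cover everything (all 5 combinations miss at least one skill), so 5 is optimal.

5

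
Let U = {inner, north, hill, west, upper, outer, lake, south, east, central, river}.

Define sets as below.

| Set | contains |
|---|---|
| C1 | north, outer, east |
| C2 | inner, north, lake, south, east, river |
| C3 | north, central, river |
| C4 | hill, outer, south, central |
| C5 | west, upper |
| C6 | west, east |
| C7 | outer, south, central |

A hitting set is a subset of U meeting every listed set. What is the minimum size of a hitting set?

Take H = {upper, east, central}. Each listed set contains at least one of these, so H is a hitting set of size 3.
No choice of 2 items meets every set, so 3 is the minimum.

3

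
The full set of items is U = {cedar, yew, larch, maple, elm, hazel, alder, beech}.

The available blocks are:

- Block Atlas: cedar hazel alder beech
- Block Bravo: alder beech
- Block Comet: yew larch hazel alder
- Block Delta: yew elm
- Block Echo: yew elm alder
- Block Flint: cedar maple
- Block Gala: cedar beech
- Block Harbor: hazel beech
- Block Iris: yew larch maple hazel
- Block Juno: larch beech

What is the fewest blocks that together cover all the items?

3

Echo, Gala, and Iris cover everything between them: the union {cedar, yew, larch, maple, elm, hazel, alder, beech} is all of U.
No 2 of the 10 blocks cover everything (all 45 combinations miss at least one item), so 3 is optimal.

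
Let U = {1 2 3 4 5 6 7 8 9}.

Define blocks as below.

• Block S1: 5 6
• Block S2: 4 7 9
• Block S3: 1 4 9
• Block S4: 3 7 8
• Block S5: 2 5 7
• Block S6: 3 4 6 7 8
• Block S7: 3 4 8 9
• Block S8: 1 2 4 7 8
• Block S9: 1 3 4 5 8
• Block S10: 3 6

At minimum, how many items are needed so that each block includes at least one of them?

H = {4, 6, 7} meets every block (each contains at least one member of H), and |H| = 3.
The blocks S3, S5, S10 are pairwise disjoint, so any hitting set needs a separate item for each — at least 3. Hence 3 is optimal.

3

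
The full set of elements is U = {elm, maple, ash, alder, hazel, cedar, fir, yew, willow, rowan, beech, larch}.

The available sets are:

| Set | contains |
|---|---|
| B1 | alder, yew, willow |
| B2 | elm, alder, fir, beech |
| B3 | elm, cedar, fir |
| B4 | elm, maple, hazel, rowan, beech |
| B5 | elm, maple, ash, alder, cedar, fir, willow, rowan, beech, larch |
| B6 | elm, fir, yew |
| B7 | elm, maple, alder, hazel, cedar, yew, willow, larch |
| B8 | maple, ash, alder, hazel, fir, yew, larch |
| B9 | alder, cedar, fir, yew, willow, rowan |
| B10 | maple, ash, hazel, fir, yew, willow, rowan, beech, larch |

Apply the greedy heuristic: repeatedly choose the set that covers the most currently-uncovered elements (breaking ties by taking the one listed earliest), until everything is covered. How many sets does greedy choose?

2

Greedy: pick B5 (covers 10 new) → pick B7 (covers 2 new). Total picks: 2.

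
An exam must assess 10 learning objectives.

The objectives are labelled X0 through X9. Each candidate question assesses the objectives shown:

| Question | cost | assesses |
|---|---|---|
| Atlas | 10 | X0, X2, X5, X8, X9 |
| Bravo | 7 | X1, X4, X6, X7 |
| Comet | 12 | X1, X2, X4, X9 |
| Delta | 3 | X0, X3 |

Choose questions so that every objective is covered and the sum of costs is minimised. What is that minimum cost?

20

Atlas, Bravo, Delta together cover every objective (Atlas ∪ Bravo ∪ Delta = {X0, X1, X2, X3, X4, X5, X6, X7, X8, X9}); total cost 10 + 7 + 3 = 20.
No covering selection has total cost below 20.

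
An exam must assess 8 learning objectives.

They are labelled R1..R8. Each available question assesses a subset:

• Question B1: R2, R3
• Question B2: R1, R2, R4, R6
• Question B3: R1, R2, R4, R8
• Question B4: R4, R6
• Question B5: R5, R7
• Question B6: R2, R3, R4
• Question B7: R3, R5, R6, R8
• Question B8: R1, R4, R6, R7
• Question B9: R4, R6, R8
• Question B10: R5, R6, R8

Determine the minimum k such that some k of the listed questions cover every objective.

B3 and B5 and B7 together: B3 ∪ B5 ∪ B7 = {R1, R2, R3, R4, R5, R6, R7, R8} — every objective is covered.
No 2 of the 10 questions cover everything (all 45 combinations miss at least one objective), so 3 is optimal.

3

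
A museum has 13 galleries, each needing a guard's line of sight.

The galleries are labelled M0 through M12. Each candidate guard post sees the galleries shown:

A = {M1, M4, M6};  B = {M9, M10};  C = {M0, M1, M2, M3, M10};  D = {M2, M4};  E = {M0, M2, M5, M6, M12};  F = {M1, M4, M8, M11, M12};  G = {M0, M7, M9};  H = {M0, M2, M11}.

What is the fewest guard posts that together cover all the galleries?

4

Take {C, E, F, G}. Their union is {M0, M1, M2, M3, M4, M5, M6, M7, M8, M9, M10, M11, M12}, which is all 13 galleries.
No 3 of the 8 guard posts cover everything (all 56 combinations miss at least one gallery), so 4 is optimal.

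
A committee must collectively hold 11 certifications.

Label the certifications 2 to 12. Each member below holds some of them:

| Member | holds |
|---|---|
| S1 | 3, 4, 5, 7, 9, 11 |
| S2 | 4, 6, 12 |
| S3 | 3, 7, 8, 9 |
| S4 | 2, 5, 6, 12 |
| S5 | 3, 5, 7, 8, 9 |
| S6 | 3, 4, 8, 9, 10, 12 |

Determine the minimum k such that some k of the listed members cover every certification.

3

S1 and S4 and S6 together: S1 ∪ S4 ∪ S6 = {2, 3, 4, 5, 6, 7, 8, 9, 10, 11, 12} — every certification is covered.
Only S4 contains 2, so S4 is forced; the remaining 7 certifications need at least 2 more members (each remaining member adds at most 5) — so at least 3 members are needed, and 3 is optimal.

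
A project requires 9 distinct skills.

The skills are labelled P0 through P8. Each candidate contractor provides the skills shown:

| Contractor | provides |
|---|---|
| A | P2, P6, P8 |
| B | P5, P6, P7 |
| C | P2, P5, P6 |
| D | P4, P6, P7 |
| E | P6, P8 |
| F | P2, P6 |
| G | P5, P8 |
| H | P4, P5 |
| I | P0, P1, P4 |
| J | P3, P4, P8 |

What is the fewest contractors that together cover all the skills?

Take {B, F, I, J}. Their union is {P0, P1, P2, P3, P4, P5, P6, P7, P8}, which is all 9 skills.
No 3 of the 10 contractors cover everything (all 120 combinations miss at least one skill), so 4 is optimal.

4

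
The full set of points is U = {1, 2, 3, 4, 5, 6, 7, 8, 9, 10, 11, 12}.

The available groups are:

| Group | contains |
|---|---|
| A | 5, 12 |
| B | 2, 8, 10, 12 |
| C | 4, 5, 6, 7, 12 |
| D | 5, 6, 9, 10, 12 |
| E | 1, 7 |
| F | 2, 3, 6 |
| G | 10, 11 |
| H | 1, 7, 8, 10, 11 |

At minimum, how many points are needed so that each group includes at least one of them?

Take T = {2, 5, 7, 10}. Each listed group contains at least one of these, so T is a hitting set of size 4.
The groups A, E, F, G are pairwise disjoint, so any hitting set needs a separate point for each — at least 4. Hence 4 is optimal.

4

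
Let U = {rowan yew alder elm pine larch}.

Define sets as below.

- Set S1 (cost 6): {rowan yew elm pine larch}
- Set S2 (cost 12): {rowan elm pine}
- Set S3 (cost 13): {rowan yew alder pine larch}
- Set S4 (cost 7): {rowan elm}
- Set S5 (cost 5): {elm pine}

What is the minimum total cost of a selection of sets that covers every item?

S3, S5 together cover every item (S3 ∪ S5 = {rowan, yew, alder, elm, pine, larch}); total cost 13 + 5 = 18.
The greedy pick S1, S3 costs 19; no covering selection beats 18.

18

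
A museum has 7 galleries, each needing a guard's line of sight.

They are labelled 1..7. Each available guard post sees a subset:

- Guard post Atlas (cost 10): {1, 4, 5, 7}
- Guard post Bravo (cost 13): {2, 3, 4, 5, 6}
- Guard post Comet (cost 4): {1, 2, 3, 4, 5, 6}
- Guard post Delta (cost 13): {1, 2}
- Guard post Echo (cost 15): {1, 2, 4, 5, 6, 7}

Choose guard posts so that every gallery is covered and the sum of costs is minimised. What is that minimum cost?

14

Atlas, Comet together cover every gallery (Atlas ∪ Comet = {1, 2, 3, 4, 5, 6, 7}); total cost 10 + 4 = 14.
No covering selection has total cost below 14.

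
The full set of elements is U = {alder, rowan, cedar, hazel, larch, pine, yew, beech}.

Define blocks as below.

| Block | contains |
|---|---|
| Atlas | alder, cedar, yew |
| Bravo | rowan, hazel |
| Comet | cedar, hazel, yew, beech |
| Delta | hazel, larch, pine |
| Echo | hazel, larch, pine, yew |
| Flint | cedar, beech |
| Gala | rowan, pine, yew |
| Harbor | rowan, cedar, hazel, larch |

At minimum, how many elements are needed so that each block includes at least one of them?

Take H = {cedar, hazel, pine}. Each listed block contains at least one of these, so H is a hitting set of size 3.
No choice of 2 elements meets every block, so 3 is the minimum.

3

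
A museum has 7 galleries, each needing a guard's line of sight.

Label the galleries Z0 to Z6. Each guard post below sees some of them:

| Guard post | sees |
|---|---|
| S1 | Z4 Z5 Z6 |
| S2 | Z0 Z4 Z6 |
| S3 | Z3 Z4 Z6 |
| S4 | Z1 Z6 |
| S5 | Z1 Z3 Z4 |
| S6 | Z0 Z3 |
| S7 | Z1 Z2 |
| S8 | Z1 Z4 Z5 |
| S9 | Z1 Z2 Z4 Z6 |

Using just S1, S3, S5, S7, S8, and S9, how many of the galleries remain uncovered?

1

Union of S1, S3, S5, S7, S8, S9 = {Z1, Z2, Z3, Z4, Z5, Z6}.
Not covered: Z0 — 1 gallery.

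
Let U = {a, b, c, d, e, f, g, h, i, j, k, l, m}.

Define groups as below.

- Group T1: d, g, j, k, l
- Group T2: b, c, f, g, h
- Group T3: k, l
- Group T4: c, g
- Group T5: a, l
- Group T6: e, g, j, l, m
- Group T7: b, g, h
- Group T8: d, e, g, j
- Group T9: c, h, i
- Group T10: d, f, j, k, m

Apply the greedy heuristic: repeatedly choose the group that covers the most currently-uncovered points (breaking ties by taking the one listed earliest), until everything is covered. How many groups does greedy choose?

Greedy: pick T1 (covers 5 new) → pick T2 (covers 4 new) → pick T6 (covers 2 new) → pick T5 (covers 1 new) → pick T9 (covers 1 new). Total picks: 5.

5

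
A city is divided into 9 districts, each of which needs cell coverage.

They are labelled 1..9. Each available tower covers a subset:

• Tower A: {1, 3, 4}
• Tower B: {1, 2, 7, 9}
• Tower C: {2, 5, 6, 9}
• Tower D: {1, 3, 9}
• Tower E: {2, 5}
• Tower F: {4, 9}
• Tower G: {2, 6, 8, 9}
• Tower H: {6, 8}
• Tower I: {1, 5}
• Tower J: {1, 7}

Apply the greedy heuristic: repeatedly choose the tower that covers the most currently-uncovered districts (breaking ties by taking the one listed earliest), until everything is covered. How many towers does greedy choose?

4

Greedy: pick B (covers 4 new) → pick A (covers 2 new) → pick C (covers 2 new) → pick G (covers 1 new). Total picks: 4.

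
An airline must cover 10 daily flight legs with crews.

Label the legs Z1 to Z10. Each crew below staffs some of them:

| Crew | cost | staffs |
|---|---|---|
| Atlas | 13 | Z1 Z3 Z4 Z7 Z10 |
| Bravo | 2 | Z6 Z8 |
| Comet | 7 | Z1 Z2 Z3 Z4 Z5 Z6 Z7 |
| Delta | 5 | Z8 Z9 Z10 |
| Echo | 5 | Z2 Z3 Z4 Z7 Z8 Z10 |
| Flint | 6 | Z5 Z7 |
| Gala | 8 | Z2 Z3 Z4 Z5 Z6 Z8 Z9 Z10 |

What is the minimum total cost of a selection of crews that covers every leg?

Comet, Delta together cover every leg (Comet ∪ Delta = {Z1, Z2, Z3, Z4, Z5, Z6, Z7, Z8, Z9, Z10}); total cost 7 + 5 = 12.
The greedy pick Echo, Bravo, Comet, Delta costs 19; no covering selection beats 12.

12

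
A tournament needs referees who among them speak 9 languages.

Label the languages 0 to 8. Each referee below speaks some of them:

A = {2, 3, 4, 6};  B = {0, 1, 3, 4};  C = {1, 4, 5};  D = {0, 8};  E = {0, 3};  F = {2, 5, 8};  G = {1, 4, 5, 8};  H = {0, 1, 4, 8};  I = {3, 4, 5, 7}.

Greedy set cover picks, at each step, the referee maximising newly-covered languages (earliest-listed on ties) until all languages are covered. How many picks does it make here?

4

Greedy: pick A (covers 4 new) → pick G (covers 3 new) → pick B (covers 1 new) → pick I (covers 1 new). Total picks: 4.
(The true minimum cover uses only 3 referees, so greedy is not optimal here.)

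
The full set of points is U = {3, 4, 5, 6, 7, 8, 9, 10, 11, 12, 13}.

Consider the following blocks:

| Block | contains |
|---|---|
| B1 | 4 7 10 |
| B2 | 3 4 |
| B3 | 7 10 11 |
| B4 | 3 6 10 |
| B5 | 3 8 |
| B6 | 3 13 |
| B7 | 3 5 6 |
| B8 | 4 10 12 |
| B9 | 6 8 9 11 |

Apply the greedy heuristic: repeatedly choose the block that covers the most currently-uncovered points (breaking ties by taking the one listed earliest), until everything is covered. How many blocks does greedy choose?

Greedy: pick B9 (covers 4 new) → pick B1 (covers 3 new) → pick B6 (covers 2 new) → pick B7 (covers 1 new) → pick B8 (covers 1 new). Total picks: 5.

5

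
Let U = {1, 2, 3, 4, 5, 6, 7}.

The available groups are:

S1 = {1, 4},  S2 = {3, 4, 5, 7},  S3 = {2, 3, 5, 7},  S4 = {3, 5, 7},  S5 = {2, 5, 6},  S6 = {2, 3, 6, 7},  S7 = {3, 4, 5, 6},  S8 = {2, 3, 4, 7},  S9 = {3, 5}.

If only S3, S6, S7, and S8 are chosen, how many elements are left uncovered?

Union of S3, S6, S7, S8 = {2, 3, 4, 5, 6, 7}.
Not covered: 1 — 1 element.

1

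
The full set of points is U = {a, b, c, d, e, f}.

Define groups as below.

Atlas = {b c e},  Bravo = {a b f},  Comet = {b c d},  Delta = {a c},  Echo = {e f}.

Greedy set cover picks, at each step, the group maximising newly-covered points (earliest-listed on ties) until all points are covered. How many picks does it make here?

3

Greedy: pick Atlas (covers 3 new) → pick Bravo (covers 2 new) → pick Comet (covers 1 new). Total picks: 3.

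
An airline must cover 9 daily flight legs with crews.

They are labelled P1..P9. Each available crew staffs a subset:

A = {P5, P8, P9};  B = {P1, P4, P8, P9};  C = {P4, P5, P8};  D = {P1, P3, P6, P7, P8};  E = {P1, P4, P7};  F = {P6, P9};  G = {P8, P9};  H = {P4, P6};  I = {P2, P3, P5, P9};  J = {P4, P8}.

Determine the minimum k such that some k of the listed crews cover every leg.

3

Take {C, D, I}. Their union is {P1, P2, P3, P4, P5, P6, P7, P8, P9}, which is all 9 legs.
Only I contains P2, so I is forced; the remaining 5 legs need at least 2 more crews (each remaining crew adds at most 4) — so at least 3 crews are needed, and 3 is optimal.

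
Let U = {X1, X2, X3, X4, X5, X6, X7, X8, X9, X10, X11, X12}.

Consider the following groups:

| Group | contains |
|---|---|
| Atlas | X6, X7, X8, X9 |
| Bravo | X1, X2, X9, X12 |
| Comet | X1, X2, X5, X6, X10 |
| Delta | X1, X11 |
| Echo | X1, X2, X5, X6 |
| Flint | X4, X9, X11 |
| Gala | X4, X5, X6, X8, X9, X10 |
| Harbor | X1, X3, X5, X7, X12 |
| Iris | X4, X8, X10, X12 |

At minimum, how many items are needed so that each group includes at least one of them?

3

Take H = {X1, X9, X12}. Each listed group contains at least one of these, so H is a hitting set of size 3.
No choice of 2 items meets every group, so 3 is the minimum.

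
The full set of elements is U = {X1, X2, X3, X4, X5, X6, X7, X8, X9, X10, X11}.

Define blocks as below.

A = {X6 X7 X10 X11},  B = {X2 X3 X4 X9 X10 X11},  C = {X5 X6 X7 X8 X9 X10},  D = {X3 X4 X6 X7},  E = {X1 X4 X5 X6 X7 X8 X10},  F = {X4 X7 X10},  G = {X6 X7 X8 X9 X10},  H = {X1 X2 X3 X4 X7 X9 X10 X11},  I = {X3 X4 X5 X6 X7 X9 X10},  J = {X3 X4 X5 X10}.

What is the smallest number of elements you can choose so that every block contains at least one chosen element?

2

The 2 elements {X6, X10} hit every block.
No single element lies in every block, so at least 2 are needed and 2 is optimal.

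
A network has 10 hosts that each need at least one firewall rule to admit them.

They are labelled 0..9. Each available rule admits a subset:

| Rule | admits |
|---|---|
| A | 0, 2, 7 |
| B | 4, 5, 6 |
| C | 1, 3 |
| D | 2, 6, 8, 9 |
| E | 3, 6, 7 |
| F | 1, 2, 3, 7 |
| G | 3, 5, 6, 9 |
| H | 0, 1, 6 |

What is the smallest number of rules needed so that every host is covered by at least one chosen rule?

4

A and B and D and F together: A ∪ B ∪ D ∪ F = {0, 1, 2, 3, 4, 5, 6, 7, 8, 9} — every host is covered.
No 3 of the 8 rules cover everything (all 56 combinations miss at least one host), so 4 is optimal.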